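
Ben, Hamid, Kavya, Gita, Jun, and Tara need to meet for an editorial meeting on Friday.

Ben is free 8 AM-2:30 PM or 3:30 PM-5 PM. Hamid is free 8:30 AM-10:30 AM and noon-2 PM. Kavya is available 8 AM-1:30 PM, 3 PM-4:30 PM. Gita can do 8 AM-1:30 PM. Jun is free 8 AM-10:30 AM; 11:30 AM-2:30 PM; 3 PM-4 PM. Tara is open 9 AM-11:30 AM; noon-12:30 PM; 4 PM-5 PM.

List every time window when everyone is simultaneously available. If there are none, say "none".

Ben ∩ Hamid: 08:30-10:30, 12:00-14:00.
Ben ∩ Hamid ∩ Kavya: 08:30-10:30, 12:00-13:30.
Ben ∩ Hamid ∩ Kavya ∩ Gita: 08:30-10:30, 12:00-13:30.
Ben ∩ Hamid ∩ Kavya ∩ Gita ∩ Jun: 08:30-10:30, 12:00-13:30.
Ben ∩ Hamid ∩ Kavya ∩ Gita ∩ Jun ∩ Tara: 09:00-10:30, 12:00-12:30.

09:00-10:30, 12:00-12:30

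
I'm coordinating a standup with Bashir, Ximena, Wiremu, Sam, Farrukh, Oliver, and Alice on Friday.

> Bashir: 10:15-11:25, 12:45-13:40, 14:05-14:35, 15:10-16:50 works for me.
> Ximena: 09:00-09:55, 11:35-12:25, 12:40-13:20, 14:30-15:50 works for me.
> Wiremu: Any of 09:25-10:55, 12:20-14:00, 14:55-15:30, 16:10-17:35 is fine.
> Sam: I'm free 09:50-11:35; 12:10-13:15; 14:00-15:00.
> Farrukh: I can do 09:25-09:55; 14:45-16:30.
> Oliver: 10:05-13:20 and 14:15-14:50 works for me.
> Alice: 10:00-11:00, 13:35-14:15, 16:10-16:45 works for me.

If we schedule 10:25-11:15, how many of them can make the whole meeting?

3

Bashir, Sam, and Oliver can make the full 10:25-11:15 slot — that's 3.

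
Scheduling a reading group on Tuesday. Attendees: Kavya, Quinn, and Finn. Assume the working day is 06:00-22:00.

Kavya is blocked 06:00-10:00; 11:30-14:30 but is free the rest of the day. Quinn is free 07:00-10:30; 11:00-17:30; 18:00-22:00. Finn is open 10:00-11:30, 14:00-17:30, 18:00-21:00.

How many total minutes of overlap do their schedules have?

420

Kavya free: 10:00-11:30, 14:30-22:00 (invert busy blocks within the working day).
Quinn free: 07:00-10:30, 11:00-17:30, 18:00-22:00.
Finn free: 10:00-11:30, 14:00-17:30, 18:00-21:00.
Kavya ∩ Quinn: 10:00-10:30, 11:00-11:30, 14:30-17:30, 18:00-22:00.
Kavya ∩ Quinn ∩ Finn: 10:00-10:30, 11:00-11:30, 14:30-17:30, 18:00-21:00.
So the common availability across everyone is 10:00-10:30, 11:00-11:30, 14:30-17:30, 18:00-21:00.
Summing the common windows: 30 + 30 + 180 + 180 = 420 minutes.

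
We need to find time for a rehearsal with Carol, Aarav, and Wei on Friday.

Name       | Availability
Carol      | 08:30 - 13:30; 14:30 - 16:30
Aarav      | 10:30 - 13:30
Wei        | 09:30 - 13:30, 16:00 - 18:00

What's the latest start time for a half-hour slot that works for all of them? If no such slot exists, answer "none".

Carol ∩ Aarav: 10:30-13:30.
Carol ∩ Aarav ∩ Wei: 10:30-13:30.
The last common window of at least 30 minutes is 10:30-13:30; a 30-minute meeting can start as late as 13:00 and still end by 13:30.

13:00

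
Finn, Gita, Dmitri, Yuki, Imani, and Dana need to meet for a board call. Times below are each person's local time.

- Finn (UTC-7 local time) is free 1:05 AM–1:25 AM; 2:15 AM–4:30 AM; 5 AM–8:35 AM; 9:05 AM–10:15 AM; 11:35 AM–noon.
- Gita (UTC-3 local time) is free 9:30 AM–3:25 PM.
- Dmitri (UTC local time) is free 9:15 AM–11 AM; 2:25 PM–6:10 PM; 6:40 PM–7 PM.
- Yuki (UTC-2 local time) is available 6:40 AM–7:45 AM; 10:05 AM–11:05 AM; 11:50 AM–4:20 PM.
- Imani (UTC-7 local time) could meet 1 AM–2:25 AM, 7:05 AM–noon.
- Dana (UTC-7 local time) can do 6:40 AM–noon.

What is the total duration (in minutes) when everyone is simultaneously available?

Finn in UTC: 08:05-08:25, 09:15-11:30, 12:00-15:35, 16:05-17:15, 18:35-19:00 (add 7h to convert from UTC-7).
Gita in UTC: 12:30-18:25 (add 3h to convert from UTC-3).
Dmitri in UTC: 09:15-11:00, 14:25-18:10, 18:40-19:00.
Yuki in UTC: 08:40-09:45, 12:05-13:05, 13:50-18:20 (add 2h to convert from UTC-2).
Imani in UTC: 08:00-09:25, 14:05-19:00 (add 7h to convert from UTC-7).
Dana in UTC: 13:40-19:00 (add 7h to convert from UTC-7).
Finn ∩ Gita: 12:30-15:35, 16:05-17:15.
Finn ∩ Gita ∩ Dmitri: 14:25-15:35, 16:05-17:15.
Finn ∩ Gita ∩ Dmitri ∩ Yuki: 14:25-15:35, 16:05-17:15.
Finn ∩ Gita ∩ Dmitri ∩ Yuki ∩ Imani: 14:25-15:35, 16:05-17:15.
Finn ∩ Gita ∩ Dmitri ∩ Yuki ∩ Imani ∩ Dana: 14:25-15:35, 16:05-17:15.
Those are the intersection windows.
Summing the common windows: 70 + 70 = 140 minutes.

140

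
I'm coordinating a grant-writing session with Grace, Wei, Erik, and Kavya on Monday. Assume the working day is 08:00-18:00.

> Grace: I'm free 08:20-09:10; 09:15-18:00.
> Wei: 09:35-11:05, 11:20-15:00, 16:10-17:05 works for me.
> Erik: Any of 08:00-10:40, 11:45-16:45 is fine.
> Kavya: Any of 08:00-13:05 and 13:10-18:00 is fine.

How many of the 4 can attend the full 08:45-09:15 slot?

Erik and Kavya can make the full 08:45-09:15 slot — that's 2.

2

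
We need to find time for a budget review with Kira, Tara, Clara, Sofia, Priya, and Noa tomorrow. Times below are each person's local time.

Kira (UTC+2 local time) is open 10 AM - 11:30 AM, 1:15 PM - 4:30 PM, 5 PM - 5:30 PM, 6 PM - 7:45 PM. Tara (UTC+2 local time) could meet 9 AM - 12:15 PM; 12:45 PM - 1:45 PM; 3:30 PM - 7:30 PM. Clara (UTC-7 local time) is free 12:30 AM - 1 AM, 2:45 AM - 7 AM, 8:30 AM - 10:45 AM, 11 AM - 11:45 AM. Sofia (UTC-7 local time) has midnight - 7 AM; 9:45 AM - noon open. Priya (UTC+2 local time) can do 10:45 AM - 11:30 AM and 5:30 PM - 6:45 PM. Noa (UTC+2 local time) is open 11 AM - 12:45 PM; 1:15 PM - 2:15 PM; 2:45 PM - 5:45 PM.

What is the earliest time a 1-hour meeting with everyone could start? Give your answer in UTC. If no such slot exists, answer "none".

none

Kira in UTC: 08:00-09:30, 11:15-14:30, 15:00-15:30, 16:00-17:45 (subtract 2h to convert from UTC+2).
Tara in UTC: 07:00-10:15, 10:45-11:45, 13:30-17:30 (subtract 2h to convert from UTC+2).
Clara in UTC: 07:30-08:00, 09:45-14:00, 15:30-17:45, 18:00-18:45 (add 7h to convert from UTC-7).
Sofia in UTC: 07:00-14:00, 16:45-19:00 (add 7h to convert from UTC-7).
Priya in UTC: 08:45-09:30, 15:30-16:45 (subtract 2h to convert from UTC+2).
Noa in UTC: 09:00-10:45, 11:15-12:15, 12:45-15:45 (subtract 2h to convert from UTC+2).
Kira ∩ Tara: 08:00-09:30, 11:15-11:45, 13:30-14:30, 15:00-15:30, 16:00-17:30.
Kira ∩ Tara ∩ Clara: 11:15-11:45, 13:30-14:00, 16:00-17:30.
Kira ∩ Tara ∩ Clara ∩ Sofia: 11:15-11:45, 13:30-14:00, 16:45-17:30.
Kira ∩ Tara ∩ Clara ∩ Sofia ∩ Priya: ∅.
Kira ∩ Tara ∩ Clara ∩ Sofia ∩ Priya ∩ Noa: ∅.
There is no time when everyone is free.
No common window is at least 60 minutes long.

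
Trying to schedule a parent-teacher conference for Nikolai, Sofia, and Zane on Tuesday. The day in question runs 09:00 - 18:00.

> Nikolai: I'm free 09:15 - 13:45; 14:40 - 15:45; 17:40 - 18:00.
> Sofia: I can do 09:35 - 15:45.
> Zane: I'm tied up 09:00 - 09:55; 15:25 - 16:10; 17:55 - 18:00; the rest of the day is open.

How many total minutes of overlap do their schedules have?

Nikolai free: 09:15-13:45, 14:40-15:45, 17:40-18:00.
Sofia free: 09:35-15:45.
Zane free: 09:55-15:25, 16:10-17:55 (invert busy blocks within the working day).
Nikolai ∩ Sofia: 09:35-13:45, 14:40-15:45.
Nikolai ∩ Sofia ∩ Zane: 09:55-13:45, 14:40-15:25.
Those are the intersection windows.
Summing the common windows: 230 + 45 = 275 minutes.

275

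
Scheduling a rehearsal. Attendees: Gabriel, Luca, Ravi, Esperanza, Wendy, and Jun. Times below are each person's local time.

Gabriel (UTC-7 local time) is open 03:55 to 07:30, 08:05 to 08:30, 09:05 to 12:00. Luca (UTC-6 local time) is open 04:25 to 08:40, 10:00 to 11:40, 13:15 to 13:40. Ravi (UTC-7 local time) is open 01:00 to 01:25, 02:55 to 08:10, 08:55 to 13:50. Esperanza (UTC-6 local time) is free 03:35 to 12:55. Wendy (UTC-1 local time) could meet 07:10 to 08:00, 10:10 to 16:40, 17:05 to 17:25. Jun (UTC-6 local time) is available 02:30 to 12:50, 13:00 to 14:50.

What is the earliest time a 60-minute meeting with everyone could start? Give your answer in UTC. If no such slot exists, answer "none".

Gabriel in UTC: 10:55-14:30, 15:05-15:30, 16:05-19:00 (add 7h to convert from UTC-7).
Luca in UTC: 10:25-14:40, 16:00-17:40, 19:15-19:40 (add 6h to convert from UTC-6).
Ravi in UTC: 08:00-08:25, 09:55-15:10, 15:55-20:50 (add 7h to convert from UTC-7).
Esperanza in UTC: 09:35-18:55 (add 6h to convert from UTC-6).
Wendy in UTC: 08:10-09:00, 11:10-17:40, 18:05-18:25 (add 1h to convert from UTC-1).
Jun in UTC: 08:30-18:50, 19:00-20:50 (add 6h to convert from UTC-6).
Gabriel ∩ Luca: 10:55-14:30, 16:05-17:40.
Gabriel ∩ Luca ∩ Ravi: 10:55-14:30, 16:05-17:40.
Gabriel ∩ Luca ∩ Ravi ∩ Esperanza: 10:55-14:30, 16:05-17:40.
Gabriel ∩ Luca ∩ Ravi ∩ Esperanza ∩ Wendy: 11:10-14:30, 16:05-17:40.
Gabriel ∩ Luca ∩ Ravi ∩ Esperanza ∩ Wendy ∩ Jun: 11:10-14:30, 16:05-17:40.
So the common availability across everyone is 11:10-14:30, 16:05-17:40.
The first common window of at least 60 minutes is 11:10-14:30, so the earliest start is 11:10.

11:10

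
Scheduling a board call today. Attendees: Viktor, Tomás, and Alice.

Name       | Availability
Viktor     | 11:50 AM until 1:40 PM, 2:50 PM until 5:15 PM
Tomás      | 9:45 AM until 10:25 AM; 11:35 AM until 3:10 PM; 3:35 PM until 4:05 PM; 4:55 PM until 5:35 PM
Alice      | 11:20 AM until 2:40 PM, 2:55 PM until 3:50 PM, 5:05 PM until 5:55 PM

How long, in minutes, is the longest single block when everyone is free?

110

Viktor ∩ Tomás: 11:50-13:40, 14:50-15:10, 15:35-16:05, 16:55-17:15.
Viktor ∩ Tomás ∩ Alice: 11:50-13:40, 14:55-15:10, 15:35-15:50, 17:05-17:15.
The longest is 11:50-13:40 at 110 minutes.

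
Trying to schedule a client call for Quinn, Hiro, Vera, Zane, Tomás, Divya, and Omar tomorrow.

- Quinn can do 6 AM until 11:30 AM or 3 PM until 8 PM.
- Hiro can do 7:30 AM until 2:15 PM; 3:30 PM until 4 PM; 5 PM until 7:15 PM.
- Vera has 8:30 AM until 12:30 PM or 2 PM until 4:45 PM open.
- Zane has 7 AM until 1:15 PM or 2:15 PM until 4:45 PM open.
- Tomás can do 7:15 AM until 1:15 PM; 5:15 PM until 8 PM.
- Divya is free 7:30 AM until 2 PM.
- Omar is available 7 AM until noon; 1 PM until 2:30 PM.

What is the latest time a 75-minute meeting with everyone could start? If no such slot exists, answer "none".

10:15

Quinn ∩ Hiro: 07:30-11:30, 15:30-16:00, 17:00-19:15.
Quinn ∩ Hiro ∩ Vera: 08:30-11:30, 15:30-16:00.
Quinn ∩ Hiro ∩ Vera ∩ Zane: 08:30-11:30, 15:30-16:00.
Quinn ∩ Hiro ∩ Vera ∩ Zane ∩ Tomás: 08:30-11:30.
Quinn ∩ Hiro ∩ Vera ∩ Zane ∩ Tomás ∩ Divya: 08:30-11:30.
Quinn ∩ Hiro ∩ Vera ∩ Zane ∩ Tomás ∩ Divya ∩ Omar: 08:30-11:30.
The last common window of at least 75 minutes is 08:30-11:30; a 75-minute meeting can start as late as 10:15 and still end by 11:30.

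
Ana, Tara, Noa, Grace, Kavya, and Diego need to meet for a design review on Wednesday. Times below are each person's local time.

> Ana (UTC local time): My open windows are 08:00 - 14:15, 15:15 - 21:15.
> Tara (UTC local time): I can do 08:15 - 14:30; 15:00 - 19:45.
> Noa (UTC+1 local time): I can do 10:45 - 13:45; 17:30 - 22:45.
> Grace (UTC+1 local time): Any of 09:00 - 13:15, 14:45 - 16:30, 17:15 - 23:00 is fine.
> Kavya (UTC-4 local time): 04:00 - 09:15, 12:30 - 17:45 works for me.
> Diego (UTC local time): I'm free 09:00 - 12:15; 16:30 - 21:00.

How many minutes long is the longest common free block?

195

Ana in UTC: 08:00-14:15, 15:15-21:15.
Tara in UTC: 08:15-14:30, 15:00-19:45.
Noa in UTC: 09:45-12:45, 16:30-21:45 (subtract 1h to convert from UTC+1).
Grace in UTC: 08:00-12:15, 13:45-15:30, 16:15-22:00 (subtract 1h to convert from UTC+1).
Kavya in UTC: 08:00-13:15, 16:30-21:45 (add 4h to convert from UTC-4).
Diego in UTC: 09:00-12:15, 16:30-21:00.
Ana ∩ Tara: 08:15-14:15, 15:15-19:45.
Ana ∩ Tara ∩ Noa: 09:45-12:45, 16:30-19:45.
Ana ∩ Tara ∩ Noa ∩ Grace: 09:45-12:15, 16:30-19:45.
Ana ∩ Tara ∩ Noa ∩ Grace ∩ Kavya: 09:45-12:15, 16:30-19:45.
Ana ∩ Tara ∩ Noa ∩ Grace ∩ Kavya ∩ Diego: 09:45-12:15, 16:30-19:45.
The longest is 16:30-19:45 at 195 minutes.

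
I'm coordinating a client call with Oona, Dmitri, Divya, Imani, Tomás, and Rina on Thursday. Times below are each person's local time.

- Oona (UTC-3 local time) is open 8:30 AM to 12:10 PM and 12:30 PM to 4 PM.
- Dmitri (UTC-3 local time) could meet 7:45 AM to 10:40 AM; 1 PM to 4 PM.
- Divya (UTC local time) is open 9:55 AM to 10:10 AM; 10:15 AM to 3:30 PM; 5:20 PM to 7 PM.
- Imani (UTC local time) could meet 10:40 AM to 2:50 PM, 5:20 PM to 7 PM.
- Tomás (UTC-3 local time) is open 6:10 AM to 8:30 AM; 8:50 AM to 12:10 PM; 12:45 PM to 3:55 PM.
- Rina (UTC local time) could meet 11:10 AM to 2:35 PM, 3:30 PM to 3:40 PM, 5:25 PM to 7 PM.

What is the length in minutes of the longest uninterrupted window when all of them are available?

Oona in UTC: 11:30-15:10, 15:30-19:00 (add 3h to convert from UTC-3).
Dmitri in UTC: 10:45-13:40, 16:00-19:00 (add 3h to convert from UTC-3).
Divya in UTC: 09:55-10:10, 10:15-15:30, 17:20-19:00.
Imani in UTC: 10:40-14:50, 17:20-19:00.
Tomás in UTC: 09:10-11:30, 11:50-15:10, 15:45-18:55 (add 3h to convert from UTC-3).
Rina in UTC: 11:10-14:35, 15:30-15:40, 17:25-19:00.
Oona ∩ Dmitri: 11:30-13:40, 16:00-19:00.
Oona ∩ Dmitri ∩ Divya: 11:30-13:40, 17:20-19:00.
Oona ∩ Dmitri ∩ Divya ∩ Imani: 11:30-13:40, 17:20-19:00.
Oona ∩ Dmitri ∩ Divya ∩ Imani ∩ Tomás: 11:50-13:40, 17:20-18:55.
Oona ∩ Dmitri ∩ Divya ∩ Imani ∩ Tomás ∩ Rina: 11:50-13:40, 17:25-18:55.
The longest is 11:50-13:40 at 110 minutes.

110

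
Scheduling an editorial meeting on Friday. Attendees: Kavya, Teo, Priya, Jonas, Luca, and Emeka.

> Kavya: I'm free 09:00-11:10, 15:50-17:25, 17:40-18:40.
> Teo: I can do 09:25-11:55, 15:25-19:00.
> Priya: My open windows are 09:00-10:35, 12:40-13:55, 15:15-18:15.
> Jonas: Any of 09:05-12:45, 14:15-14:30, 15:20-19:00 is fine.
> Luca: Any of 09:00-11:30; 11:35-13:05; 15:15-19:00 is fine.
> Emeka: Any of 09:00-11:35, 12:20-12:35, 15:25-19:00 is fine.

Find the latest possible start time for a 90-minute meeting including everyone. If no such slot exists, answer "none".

15:55

Kavya ∩ Teo: 09:25-11:10, 15:50-17:25, 17:40-18:40.
Kavya ∩ Teo ∩ Priya: 09:25-10:35, 15:50-17:25, 17:40-18:15.
Kavya ∩ Teo ∩ Priya ∩ Jonas: 09:25-10:35, 15:50-17:25, 17:40-18:15.
Kavya ∩ Teo ∩ Priya ∩ Jonas ∩ Luca: 09:25-10:35, 15:50-17:25, 17:40-18:15.
Kavya ∩ Teo ∩ Priya ∩ Jonas ∩ Luca ∩ Emeka: 09:25-10:35, 15:50-17:25, 17:40-18:15.
So the common availability across everyone is 09:25-10:35, 15:50-17:25, 17:40-18:15.
The last common window of at least 90 minutes is 15:50-17:25; a 90-minute meeting can start as late as 15:55 and still end by 17:25.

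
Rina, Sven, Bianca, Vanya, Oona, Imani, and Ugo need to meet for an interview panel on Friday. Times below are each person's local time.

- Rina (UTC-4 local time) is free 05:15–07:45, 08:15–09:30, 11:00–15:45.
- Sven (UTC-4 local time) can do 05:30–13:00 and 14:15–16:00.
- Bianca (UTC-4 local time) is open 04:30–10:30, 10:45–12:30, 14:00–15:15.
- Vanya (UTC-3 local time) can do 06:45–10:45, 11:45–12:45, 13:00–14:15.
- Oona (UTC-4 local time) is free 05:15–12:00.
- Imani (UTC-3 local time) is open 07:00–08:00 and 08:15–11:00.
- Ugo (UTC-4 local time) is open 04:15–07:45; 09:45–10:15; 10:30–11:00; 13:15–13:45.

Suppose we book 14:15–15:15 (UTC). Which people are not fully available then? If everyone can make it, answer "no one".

Bianca, Imani, Rina, Ugo, Vanya

Rina in UTC: 09:15-11:45, 12:15-13:30, 15:00-19:45 (add 4h to convert from UTC-4).
Sven in UTC: 09:30-17:00, 18:15-20:00 (add 4h to convert from UTC-4).
Bianca in UTC: 08:30-14:30, 14:45-16:30, 18:00-19:15 (add 4h to convert from UTC-4).
Vanya in UTC: 09:45-13:45, 14:45-15:45, 16:00-17:15 (add 3h to convert from UTC-3).
Oona in UTC: 09:15-16:00 (add 4h to convert from UTC-4).
Imani in UTC: 10:00-11:00, 11:15-14:00 (add 3h to convert from UTC-3).
Ugo in UTC: 08:15-11:45, 13:45-14:15, 14:30-15:00, 17:15-17:45 (add 4h to convert from UTC-4).
Rina: not fully free for 14:15-15:15. Sven: free for 14:15-15:15. Bianca: not fully free for 14:15-15:15. Vanya: not fully free for 14:15-15:15. Oona: free for 14:15-15:15. Imani: not fully free for 14:15-15:15. Ugo: not fully free for 14:15-15:15.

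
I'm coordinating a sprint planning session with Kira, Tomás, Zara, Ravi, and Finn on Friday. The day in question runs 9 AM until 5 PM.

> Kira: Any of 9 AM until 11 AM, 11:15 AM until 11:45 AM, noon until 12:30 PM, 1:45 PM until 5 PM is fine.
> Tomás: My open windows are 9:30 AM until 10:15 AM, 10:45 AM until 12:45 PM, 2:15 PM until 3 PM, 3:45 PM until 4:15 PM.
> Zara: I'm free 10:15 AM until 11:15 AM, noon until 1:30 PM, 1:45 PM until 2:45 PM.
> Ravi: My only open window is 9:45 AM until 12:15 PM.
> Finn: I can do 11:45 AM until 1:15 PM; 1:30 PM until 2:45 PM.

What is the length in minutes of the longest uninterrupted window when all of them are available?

15

Kira ∩ Tomás: 09:30-10:15, 10:45-11:00, 11:15-11:45, 12:00-12:30, 14:15-15:00, 15:45-16:15.
Kira ∩ Tomás ∩ Zara: 10:45-11:00, 12:00-12:30, 14:15-14:45.
Kira ∩ Tomás ∩ Zara ∩ Ravi: 10:45-11:00, 12:00-12:15.
Kira ∩ Tomás ∩ Zara ∩ Ravi ∩ Finn: 12:00-12:15.
Those are the intersection windows.
The longest is 12:00-12:15 at 15 minutes.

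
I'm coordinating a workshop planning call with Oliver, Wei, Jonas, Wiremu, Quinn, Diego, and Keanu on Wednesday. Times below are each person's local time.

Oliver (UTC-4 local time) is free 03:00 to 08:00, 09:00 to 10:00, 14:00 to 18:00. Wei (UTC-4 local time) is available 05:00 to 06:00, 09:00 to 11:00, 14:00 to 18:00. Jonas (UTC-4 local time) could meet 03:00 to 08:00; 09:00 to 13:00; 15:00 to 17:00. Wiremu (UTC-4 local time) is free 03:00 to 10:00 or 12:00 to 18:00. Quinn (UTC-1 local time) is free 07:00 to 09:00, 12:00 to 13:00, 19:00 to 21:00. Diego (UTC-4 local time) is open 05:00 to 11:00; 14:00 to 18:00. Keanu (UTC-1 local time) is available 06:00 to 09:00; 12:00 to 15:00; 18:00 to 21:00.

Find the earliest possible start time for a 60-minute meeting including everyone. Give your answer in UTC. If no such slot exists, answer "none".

Oliver in UTC: 07:00-12:00, 13:00-14:00, 18:00-22:00 (add 4h to convert from UTC-4).
Wei in UTC: 09:00-10:00, 13:00-15:00, 18:00-22:00 (add 4h to convert from UTC-4).
Jonas in UTC: 07:00-12:00, 13:00-17:00, 19:00-21:00 (add 4h to convert from UTC-4).
Wiremu in UTC: 07:00-14:00, 16:00-22:00 (add 4h to convert from UTC-4).
Quinn in UTC: 08:00-10:00, 13:00-14:00, 20:00-22:00 (add 1h to convert from UTC-1).
Diego in UTC: 09:00-15:00, 18:00-22:00 (add 4h to convert from UTC-4).
Keanu in UTC: 07:00-10:00, 13:00-16:00, 19:00-22:00 (add 1h to convert from UTC-1).
Oliver ∩ Wei: 09:00-10:00, 13:00-14:00, 18:00-22:00.
Oliver ∩ Wei ∩ Jonas: 09:00-10:00, 13:00-14:00, 19:00-21:00.
Oliver ∩ Wei ∩ Jonas ∩ Wiremu: 09:00-10:00, 13:00-14:00, 19:00-21:00.
Oliver ∩ Wei ∩ Jonas ∩ Wiremu ∩ Quinn: 09:00-10:00, 13:00-14:00, 20:00-21:00.
Oliver ∩ Wei ∩ Jonas ∩ Wiremu ∩ Quinn ∩ Diego: 09:00-10:00, 13:00-14:00, 20:00-21:00.
Oliver ∩ Wei ∩ Jonas ∩ Wiremu ∩ Quinn ∩ Diego ∩ Keanu: 09:00-10:00, 13:00-14:00, 20:00-21:00.
The first common window of at least 60 minutes is 09:00-10:00, so the earliest start is 09:00.

09:00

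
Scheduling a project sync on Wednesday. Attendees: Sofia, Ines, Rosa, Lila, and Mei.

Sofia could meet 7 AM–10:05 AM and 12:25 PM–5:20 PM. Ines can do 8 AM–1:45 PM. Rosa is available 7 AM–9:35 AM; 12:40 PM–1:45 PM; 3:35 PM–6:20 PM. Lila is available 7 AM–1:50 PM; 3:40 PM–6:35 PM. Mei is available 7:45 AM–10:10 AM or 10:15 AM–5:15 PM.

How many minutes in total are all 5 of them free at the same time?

Sofia ∩ Ines: 08:00-10:05, 12:25-13:45.
Sofia ∩ Ines ∩ Rosa: 08:00-09:35, 12:40-13:45.
Sofia ∩ Ines ∩ Rosa ∩ Lila: 08:00-09:35, 12:40-13:45.
Sofia ∩ Ines ∩ Rosa ∩ Lila ∩ Mei: 08:00-09:35, 12:40-13:45.
So the common availability across everyone is 08:00-09:35, 12:40-13:45.
Summing the common windows: 95 + 65 = 160 minutes.

160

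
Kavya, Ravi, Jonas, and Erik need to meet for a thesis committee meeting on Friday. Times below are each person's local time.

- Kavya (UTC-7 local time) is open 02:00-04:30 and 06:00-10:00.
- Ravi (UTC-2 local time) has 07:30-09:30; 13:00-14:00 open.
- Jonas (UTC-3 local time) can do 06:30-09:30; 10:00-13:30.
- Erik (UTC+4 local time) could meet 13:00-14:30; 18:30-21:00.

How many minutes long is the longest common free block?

Kavya in UTC: 09:00-11:30, 13:00-17:00 (add 7h to convert from UTC-7).
Ravi in UTC: 09:30-11:30, 15:00-16:00 (add 2h to convert from UTC-2).
Jonas in UTC: 09:30-12:30, 13:00-16:30 (add 3h to convert from UTC-3).
Erik in UTC: 09:00-10:30, 14:30-17:00 (subtract 4h to convert from UTC+4).
Kavya ∩ Ravi: 09:30-11:30, 15:00-16:00.
Kavya ∩ Ravi ∩ Jonas: 09:30-11:30, 15:00-16:00.
Kavya ∩ Ravi ∩ Jonas ∩ Erik: 09:30-10:30, 15:00-16:00.
The longest is 09:30-10:30 at 60 minutes.

60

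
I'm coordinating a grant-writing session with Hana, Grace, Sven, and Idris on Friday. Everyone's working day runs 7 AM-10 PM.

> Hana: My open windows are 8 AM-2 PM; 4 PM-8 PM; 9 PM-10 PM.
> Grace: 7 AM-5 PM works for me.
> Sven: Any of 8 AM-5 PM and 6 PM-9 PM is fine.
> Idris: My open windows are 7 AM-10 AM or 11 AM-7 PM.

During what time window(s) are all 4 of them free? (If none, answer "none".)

Hana ∩ Grace: 08:00-14:00, 16:00-17:00.
Hana ∩ Grace ∩ Sven: 08:00-14:00, 16:00-17:00.
Hana ∩ Grace ∩ Sven ∩ Idris: 08:00-10:00, 11:00-14:00, 16:00-17:00.

08:00-10:00, 11:00-14:00, 16:00-17:00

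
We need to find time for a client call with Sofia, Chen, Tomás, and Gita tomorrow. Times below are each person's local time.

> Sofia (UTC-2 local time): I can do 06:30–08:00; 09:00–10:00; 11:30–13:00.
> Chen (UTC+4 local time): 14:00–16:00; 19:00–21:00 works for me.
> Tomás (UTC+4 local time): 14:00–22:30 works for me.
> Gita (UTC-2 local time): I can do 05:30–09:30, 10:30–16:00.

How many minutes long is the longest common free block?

30

Sofia in UTC: 08:30-10:00, 11:00-12:00, 13:30-15:00 (add 2h to convert from UTC-2).
Chen in UTC: 10:00-12:00, 15:00-17:00 (subtract 4h to convert from UTC+4).
Tomás in UTC: 10:00-18:30 (subtract 4h to convert from UTC+4).
Gita in UTC: 07:30-11:30, 12:30-18:00 (add 2h to convert from UTC-2).
Sofia ∩ Chen: 11:00-12:00.
Sofia ∩ Chen ∩ Tomás: 11:00-12:00.
Sofia ∩ Chen ∩ Tomás ∩ Gita: 11:00-11:30.
The longest is 11:00-11:30 at 30 minutes.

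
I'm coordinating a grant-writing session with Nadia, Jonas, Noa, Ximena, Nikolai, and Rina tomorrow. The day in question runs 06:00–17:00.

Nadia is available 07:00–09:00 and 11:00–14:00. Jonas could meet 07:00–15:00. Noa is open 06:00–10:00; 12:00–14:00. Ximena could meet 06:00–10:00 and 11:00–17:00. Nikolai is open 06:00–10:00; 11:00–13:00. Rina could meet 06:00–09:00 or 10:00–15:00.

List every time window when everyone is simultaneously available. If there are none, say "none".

Nadia ∩ Jonas: 07:00-09:00, 11:00-14:00.
Nadia ∩ Jonas ∩ Noa: 07:00-09:00, 12:00-14:00.
Nadia ∩ Jonas ∩ Noa ∩ Ximena: 07:00-09:00, 12:00-14:00.
Nadia ∩ Jonas ∩ Noa ∩ Ximena ∩ Nikolai: 07:00-09:00, 12:00-13:00.
Nadia ∩ Jonas ∩ Noa ∩ Ximena ∩ Nikolai ∩ Rina: 07:00-09:00, 12:00-13:00.

07:00-09:00, 12:00-13:00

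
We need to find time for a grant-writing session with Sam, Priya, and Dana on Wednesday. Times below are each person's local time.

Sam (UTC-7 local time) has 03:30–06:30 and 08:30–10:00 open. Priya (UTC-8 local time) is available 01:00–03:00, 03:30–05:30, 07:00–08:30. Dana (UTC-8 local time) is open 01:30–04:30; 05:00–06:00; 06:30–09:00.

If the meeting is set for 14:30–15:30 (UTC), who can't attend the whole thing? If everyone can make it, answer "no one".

Sam in UTC: 10:30-13:30, 15:30-17:00 (add 7h to convert from UTC-7).
Priya in UTC: 09:00-11:00, 11:30-13:30, 15:00-16:30 (add 8h to convert from UTC-8).
Dana in UTC: 09:30-12:30, 13:00-14:00, 14:30-17:00 (add 8h to convert from UTC-8).
Sam: not fully free for 14:30-15:30. Priya: not fully free for 14:30-15:30. Dana: free for 14:30-15:30.

Priya, Sam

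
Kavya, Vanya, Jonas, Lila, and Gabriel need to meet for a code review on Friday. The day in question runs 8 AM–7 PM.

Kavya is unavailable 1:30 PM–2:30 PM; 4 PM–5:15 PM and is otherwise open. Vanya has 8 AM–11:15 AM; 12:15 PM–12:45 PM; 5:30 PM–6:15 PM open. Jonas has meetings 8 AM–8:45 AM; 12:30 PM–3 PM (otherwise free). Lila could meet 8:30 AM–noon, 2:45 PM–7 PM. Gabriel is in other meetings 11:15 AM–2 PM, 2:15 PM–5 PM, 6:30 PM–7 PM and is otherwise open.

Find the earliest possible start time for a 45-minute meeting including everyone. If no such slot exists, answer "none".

Kavya free: 08:00-13:30, 14:30-16:00, 17:15-19:00 (invert busy blocks within the working day).
Vanya free: 08:00-11:15, 12:15-12:45, 17:30-18:15.
Jonas free: 08:45-12:30, 15:00-19:00 (invert busy blocks within the working day).
Lila free: 08:30-12:00, 14:45-19:00.
Gabriel free: 08:00-11:15, 14:00-14:15, 17:00-18:30 (invert busy blocks within the working day).
Kavya ∩ Vanya: 08:00-11:15, 12:15-12:45, 17:30-18:15.
Kavya ∩ Vanya ∩ Jonas: 08:45-11:15, 12:15-12:30, 17:30-18:15.
Kavya ∩ Vanya ∩ Jonas ∩ Lila: 08:45-11:15, 17:30-18:15.
Kavya ∩ Vanya ∩ Jonas ∩ Lila ∩ Gabriel: 08:45-11:15, 17:30-18:15.
Those are the intersection windows.
The first common window of at least 45 minutes is 08:45-11:15, so the earliest start is 08:45.

08:45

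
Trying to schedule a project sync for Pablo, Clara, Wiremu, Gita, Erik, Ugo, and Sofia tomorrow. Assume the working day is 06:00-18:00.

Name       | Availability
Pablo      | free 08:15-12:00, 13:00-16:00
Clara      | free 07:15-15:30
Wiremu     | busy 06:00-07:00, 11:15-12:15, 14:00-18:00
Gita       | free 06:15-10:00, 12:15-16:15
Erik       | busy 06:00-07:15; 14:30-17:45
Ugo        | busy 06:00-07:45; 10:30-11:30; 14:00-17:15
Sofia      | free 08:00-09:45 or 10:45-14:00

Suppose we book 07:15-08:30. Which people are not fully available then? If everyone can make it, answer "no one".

Pablo, Sofia, Ugo

Pablo free: 08:15-12:00, 13:00-16:00.
Clara free: 07:15-15:30.
Wiremu free: 07:00-11:15, 12:15-14:00 (invert busy blocks within the working day).
Gita free: 06:15-10:00, 12:15-16:15.
Erik free: 07:15-14:30, 17:45-18:00 (invert busy blocks within the working day).
Ugo free: 07:45-10:30, 11:30-14:00, 17:15-18:00 (invert busy blocks within the working day).
Sofia free: 08:00-09:45, 10:45-14:00.
Pablo: not fully free for 07:15-08:30. Clara: free for 07:15-08:30. Wiremu: free for 07:15-08:30. Gita: free for 07:15-08:30. Erik: free for 07:15-08:30. Ugo: not fully free for 07:15-08:30. Sofia: not fully free for 07:15-08:30.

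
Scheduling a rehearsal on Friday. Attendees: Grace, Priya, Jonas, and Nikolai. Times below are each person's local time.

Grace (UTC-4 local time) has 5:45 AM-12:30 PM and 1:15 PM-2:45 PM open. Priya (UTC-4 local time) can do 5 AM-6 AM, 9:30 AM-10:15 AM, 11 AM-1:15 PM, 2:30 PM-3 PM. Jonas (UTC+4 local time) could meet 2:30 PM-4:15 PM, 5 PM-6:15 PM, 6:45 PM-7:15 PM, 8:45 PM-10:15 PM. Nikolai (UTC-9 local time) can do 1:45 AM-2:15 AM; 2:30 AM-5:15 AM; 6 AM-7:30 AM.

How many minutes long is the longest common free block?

Grace in UTC: 09:45-16:30, 17:15-18:45 (add 4h to convert from UTC-4).
Priya in UTC: 09:00-10:00, 13:30-14:15, 15:00-17:15, 18:30-19:00 (add 4h to convert from UTC-4).
Jonas in UTC: 10:30-12:15, 13:00-14:15, 14:45-15:15, 16:45-18:15 (subtract 4h to convert from UTC+4).
Nikolai in UTC: 10:45-11:15, 11:30-14:15, 15:00-16:30 (add 9h to convert from UTC-9).
Grace ∩ Priya: 09:45-10:00, 13:30-14:15, 15:00-16:30, 18:30-18:45.
Grace ∩ Priya ∩ Jonas: 13:30-14:15, 15:00-15:15.
Grace ∩ Priya ∩ Jonas ∩ Nikolai: 13:30-14:15, 15:00-15:15.
The longest is 13:30-14:15 at 45 minutes.

45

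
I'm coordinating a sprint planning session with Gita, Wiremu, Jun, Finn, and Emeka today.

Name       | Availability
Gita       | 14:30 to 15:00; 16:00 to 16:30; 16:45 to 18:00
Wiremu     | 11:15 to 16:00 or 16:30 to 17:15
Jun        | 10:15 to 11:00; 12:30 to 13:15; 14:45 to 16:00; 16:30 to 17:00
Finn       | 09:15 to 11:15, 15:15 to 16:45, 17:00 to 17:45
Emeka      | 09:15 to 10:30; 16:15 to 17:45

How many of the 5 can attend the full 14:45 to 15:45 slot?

2

Wiremu and Jun can make the full 14:45-15:45 slot — that's 2.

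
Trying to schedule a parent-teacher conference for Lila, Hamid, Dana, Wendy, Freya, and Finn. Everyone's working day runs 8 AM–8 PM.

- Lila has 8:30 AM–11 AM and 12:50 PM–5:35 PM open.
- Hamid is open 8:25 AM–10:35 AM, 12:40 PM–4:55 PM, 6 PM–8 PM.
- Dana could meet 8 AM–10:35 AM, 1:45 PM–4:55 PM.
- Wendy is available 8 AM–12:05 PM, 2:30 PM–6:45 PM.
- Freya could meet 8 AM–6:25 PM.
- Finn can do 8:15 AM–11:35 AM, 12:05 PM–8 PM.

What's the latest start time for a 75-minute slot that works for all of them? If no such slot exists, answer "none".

Lila ∩ Hamid: 08:30-10:35, 12:50-16:55.
Lila ∩ Hamid ∩ Dana: 08:30-10:35, 13:45-16:55.
Lila ∩ Hamid ∩ Dana ∩ Wendy: 08:30-10:35, 14:30-16:55.
Lila ∩ Hamid ∩ Dana ∩ Wendy ∩ Freya: 08:30-10:35, 14:30-16:55.
Lila ∩ Hamid ∩ Dana ∩ Wendy ∩ Freya ∩ Finn: 08:30-10:35, 14:30-16:55.
The last common window of at least 75 minutes is 14:30-16:55; a 75-minute meeting can start as late as 15:40 and still end by 16:55.

15:40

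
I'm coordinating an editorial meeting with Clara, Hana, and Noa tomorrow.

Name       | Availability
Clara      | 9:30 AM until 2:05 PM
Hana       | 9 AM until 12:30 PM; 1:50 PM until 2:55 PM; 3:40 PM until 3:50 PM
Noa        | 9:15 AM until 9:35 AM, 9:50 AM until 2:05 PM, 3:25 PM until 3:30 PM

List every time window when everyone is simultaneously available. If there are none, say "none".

Clara ∩ Hana: 09:30-12:30, 13:50-14:05.
Clara ∩ Hana ∩ Noa: 09:30-09:35, 09:50-12:30, 13:50-14:05.

09:30-09:35, 09:50-12:30, 13:50-14:05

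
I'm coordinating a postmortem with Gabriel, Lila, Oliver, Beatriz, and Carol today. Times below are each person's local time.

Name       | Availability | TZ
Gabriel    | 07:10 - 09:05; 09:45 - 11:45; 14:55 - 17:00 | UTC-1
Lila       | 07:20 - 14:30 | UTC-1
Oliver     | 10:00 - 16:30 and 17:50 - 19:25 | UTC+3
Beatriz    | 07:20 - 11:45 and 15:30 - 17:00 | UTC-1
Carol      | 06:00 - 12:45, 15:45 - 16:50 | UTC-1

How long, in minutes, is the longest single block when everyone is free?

Gabriel in UTC: 08:10-10:05, 10:45-12:45, 15:55-18:00 (add 1h to convert from UTC-1).
Lila in UTC: 08:20-15:30 (add 1h to convert from UTC-1).
Oliver in UTC: 07:00-13:30, 14:50-16:25 (subtract 3h to convert from UTC+3).
Beatriz in UTC: 08:20-12:45, 16:30-18:00 (add 1h to convert from UTC-1).
Carol in UTC: 07:00-13:45, 16:45-17:50 (add 1h to convert from UTC-1).
Gabriel ∩ Lila: 08:20-10:05, 10:45-12:45.
Gabriel ∩ Lila ∩ Oliver: 08:20-10:05, 10:45-12:45.
Gabriel ∩ Lila ∩ Oliver ∩ Beatriz: 08:20-10:05, 10:45-12:45.
Gabriel ∩ Lila ∩ Oliver ∩ Beatriz ∩ Carol: 08:20-10:05, 10:45-12:45.
So the common availability across everyone is 08:20-10:05, 10:45-12:45.
The longest is 10:45-12:45 at 120 minutes.

120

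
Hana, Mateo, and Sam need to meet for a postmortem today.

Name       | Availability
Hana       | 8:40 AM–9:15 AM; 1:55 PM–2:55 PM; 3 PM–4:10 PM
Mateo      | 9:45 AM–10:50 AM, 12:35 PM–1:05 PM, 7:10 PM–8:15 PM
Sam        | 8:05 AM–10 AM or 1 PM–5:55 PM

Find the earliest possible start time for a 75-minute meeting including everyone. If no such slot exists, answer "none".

Hana ∩ Mateo: ∅.
Hana ∩ Mateo ∩ Sam: ∅.
There is no time when everyone is free.
No common window is at least 75 minutes long.

none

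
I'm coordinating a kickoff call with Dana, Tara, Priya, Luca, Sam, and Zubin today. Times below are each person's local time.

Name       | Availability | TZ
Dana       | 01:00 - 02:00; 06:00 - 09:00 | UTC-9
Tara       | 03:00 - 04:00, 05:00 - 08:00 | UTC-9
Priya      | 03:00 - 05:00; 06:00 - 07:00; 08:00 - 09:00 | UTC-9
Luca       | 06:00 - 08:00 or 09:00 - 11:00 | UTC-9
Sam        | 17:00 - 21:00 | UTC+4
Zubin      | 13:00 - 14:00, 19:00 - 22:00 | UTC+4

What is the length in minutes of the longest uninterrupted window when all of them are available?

60

Dana in UTC: 10:00-11:00, 15:00-18:00 (add 9h to convert from UTC-9).
Tara in UTC: 12:00-13:00, 14:00-17:00 (add 9h to convert from UTC-9).
Priya in UTC: 12:00-14:00, 15:00-16:00, 17:00-18:00 (add 9h to convert from UTC-9).
Luca in UTC: 15:00-17:00, 18:00-20:00 (add 9h to convert from UTC-9).
Sam in UTC: 13:00-17:00 (subtract 4h to convert from UTC+4).
Zubin in UTC: 09:00-10:00, 15:00-18:00 (subtract 4h to convert from UTC+4).
Dana ∩ Tara: 15:00-17:00.
Dana ∩ Tara ∩ Priya: 15:00-16:00.
Dana ∩ Tara ∩ Priya ∩ Luca: 15:00-16:00.
Dana ∩ Tara ∩ Priya ∩ Luca ∩ Sam: 15:00-16:00.
Dana ∩ Tara ∩ Priya ∩ Luca ∩ Sam ∩ Zubin: 15:00-16:00.
The longest is 15:00-16:00 at 60 minutes.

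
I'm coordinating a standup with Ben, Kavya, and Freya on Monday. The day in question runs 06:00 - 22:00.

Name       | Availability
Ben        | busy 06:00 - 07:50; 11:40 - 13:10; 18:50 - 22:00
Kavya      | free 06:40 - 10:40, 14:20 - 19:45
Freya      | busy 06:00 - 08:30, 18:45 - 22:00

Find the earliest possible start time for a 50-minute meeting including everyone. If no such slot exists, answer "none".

Ben free: 07:50-11:40, 13:10-18:50 (invert busy blocks within the working day).
Kavya free: 06:40-10:40, 14:20-19:45.
Freya free: 08:30-18:45 (invert busy blocks within the working day).
Ben ∩ Kavya: 07:50-10:40, 14:20-18:50.
Ben ∩ Kavya ∩ Freya: 08:30-10:40, 14:20-18:45.
The first common window of at least 50 minutes is 08:30-10:40, so the earliest start is 08:30.

08:30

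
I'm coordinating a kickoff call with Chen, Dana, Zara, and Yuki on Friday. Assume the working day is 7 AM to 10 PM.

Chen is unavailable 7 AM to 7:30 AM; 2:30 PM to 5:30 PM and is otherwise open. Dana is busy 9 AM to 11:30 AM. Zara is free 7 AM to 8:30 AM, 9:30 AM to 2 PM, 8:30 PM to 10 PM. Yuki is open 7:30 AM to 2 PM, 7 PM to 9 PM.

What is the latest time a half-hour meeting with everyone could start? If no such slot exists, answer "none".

20:30

Chen free: 07:30-14:30, 17:30-22:00 (invert busy blocks within the working day).
Dana free: 07:00-09:00, 11:30-22:00 (invert busy blocks within the working day).
Zara free: 07:00-08:30, 09:30-14:00, 20:30-22:00.
Yuki free: 07:30-14:00, 19:00-21:00.
Chen ∩ Dana: 07:30-09:00, 11:30-14:30, 17:30-22:00.
Chen ∩ Dana ∩ Zara: 07:30-08:30, 11:30-14:00, 20:30-22:00.
Chen ∩ Dana ∩ Zara ∩ Yuki: 07:30-08:30, 11:30-14:00, 20:30-21:00.
Those are the intersection windows.
The last common window of at least 30 minutes is 20:30-21:00; a 30-minute meeting can start as late as 20:30 and still end by 21:00.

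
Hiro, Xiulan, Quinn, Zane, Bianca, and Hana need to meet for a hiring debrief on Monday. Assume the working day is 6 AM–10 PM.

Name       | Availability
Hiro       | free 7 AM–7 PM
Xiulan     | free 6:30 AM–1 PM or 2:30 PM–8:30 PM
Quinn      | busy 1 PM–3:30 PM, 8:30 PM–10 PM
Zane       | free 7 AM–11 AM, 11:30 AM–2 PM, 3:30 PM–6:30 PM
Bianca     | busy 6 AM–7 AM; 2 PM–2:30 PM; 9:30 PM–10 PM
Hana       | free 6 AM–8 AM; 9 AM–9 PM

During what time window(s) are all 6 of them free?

07:00-08:00, 09:00-11:00, 11:30-13:00, 15:30-18:30

Hiro free: 07:00-19:00.
Xiulan free: 06:30-13:00, 14:30-20:30.
Quinn free: 06:00-13:00, 15:30-20:30 (invert busy blocks within the working day).
Zane free: 07:00-11:00, 11:30-14:00, 15:30-18:30.
Bianca free: 07:00-14:00, 14:30-21:30 (invert busy blocks within the working day).
Hana free: 06:00-08:00, 09:00-21:00.
Hiro ∩ Xiulan: 07:00-13:00, 14:30-19:00.
Hiro ∩ Xiulan ∩ Quinn: 07:00-13:00, 15:30-19:00.
Hiro ∩ Xiulan ∩ Quinn ∩ Zane: 07:00-11:00, 11:30-13:00, 15:30-18:30.
Hiro ∩ Xiulan ∩ Quinn ∩ Zane ∩ Bianca: 07:00-11:00, 11:30-13:00, 15:30-18:30.
Hiro ∩ Xiulan ∩ Quinn ∩ Zane ∩ Bianca ∩ Hana: 07:00-08:00, 09:00-11:00, 11:30-13:00, 15:30-18:30.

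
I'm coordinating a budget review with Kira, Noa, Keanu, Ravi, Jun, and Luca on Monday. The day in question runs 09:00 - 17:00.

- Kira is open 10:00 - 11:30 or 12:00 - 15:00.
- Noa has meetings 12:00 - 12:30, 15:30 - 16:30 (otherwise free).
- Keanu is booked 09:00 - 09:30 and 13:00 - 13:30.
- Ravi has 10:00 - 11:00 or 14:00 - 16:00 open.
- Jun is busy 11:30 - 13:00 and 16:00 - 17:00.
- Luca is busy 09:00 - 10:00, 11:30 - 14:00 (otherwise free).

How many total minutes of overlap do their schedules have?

Kira free: 10:00-11:30, 12:00-15:00.
Noa free: 09:00-12:00, 12:30-15:30, 16:30-17:00 (invert busy blocks within the working day).
Keanu free: 09:30-13:00, 13:30-17:00 (invert busy blocks within the working day).
Ravi free: 10:00-11:00, 14:00-16:00.
Jun free: 09:00-11:30, 13:00-16:00 (invert busy blocks within the working day).
Luca free: 10:00-11:30, 14:00-17:00 (invert busy blocks within the working day).
Kira ∩ Noa: 10:00-11:30, 12:30-15:00.
Kira ∩ Noa ∩ Keanu: 10:00-11:30, 12:30-13:00, 13:30-15:00.
Kira ∩ Noa ∩ Keanu ∩ Ravi: 10:00-11:00, 14:00-15:00.
Kira ∩ Noa ∩ Keanu ∩ Ravi ∩ Jun: 10:00-11:00, 14:00-15:00.
Kira ∩ Noa ∩ Keanu ∩ Ravi ∩ Jun ∩ Luca: 10:00-11:00, 14:00-15:00.
So the common availability across everyone is 10:00-11:00, 14:00-15:00.
Summing the common windows: 60 + 60 = 120 minutes.

120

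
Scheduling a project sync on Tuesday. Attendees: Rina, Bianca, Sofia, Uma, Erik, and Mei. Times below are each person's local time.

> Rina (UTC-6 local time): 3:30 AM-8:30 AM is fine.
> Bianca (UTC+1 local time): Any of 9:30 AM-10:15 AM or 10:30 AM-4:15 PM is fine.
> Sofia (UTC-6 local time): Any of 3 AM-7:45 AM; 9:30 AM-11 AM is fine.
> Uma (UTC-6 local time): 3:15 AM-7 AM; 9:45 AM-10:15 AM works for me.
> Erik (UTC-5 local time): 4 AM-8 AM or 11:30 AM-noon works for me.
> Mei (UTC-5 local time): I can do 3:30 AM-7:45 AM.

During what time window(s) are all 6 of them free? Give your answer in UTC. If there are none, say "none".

Rina in UTC: 09:30-14:30 (add 6h to convert from UTC-6).
Bianca in UTC: 08:30-09:15, 09:30-15:15 (subtract 1h to convert from UTC+1).
Sofia in UTC: 09:00-13:45, 15:30-17:00 (add 6h to convert from UTC-6).
Uma in UTC: 09:15-13:00, 15:45-16:15 (add 6h to convert from UTC-6).
Erik in UTC: 09:00-13:00, 16:30-17:00 (add 5h to convert from UTC-5).
Mei in UTC: 08:30-12:45 (add 5h to convert from UTC-5).
Rina ∩ Bianca: 09:30-14:30.
Rina ∩ Bianca ∩ Sofia: 09:30-13:45.
Rina ∩ Bianca ∩ Sofia ∩ Uma: 09:30-13:00.
Rina ∩ Bianca ∩ Sofia ∩ Uma ∩ Erik: 09:30-13:00.
Rina ∩ Bianca ∩ Sofia ∩ Uma ∩ Erik ∩ Mei: 09:30-12:45.

09:30-12:45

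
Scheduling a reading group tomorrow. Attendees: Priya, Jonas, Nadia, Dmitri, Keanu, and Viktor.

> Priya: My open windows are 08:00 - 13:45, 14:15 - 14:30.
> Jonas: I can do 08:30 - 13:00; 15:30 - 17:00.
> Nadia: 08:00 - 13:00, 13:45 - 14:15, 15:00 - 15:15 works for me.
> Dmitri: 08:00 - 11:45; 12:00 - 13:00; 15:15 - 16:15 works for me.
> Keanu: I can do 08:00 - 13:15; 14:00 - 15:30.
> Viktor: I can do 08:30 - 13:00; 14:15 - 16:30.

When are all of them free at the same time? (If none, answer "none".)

08:30-11:45, 12:00-13:00

Priya ∩ Jonas: 08:30-13:00.
Priya ∩ Jonas ∩ Nadia: 08:30-13:00.
Priya ∩ Jonas ∩ Nadia ∩ Dmitri: 08:30-11:45, 12:00-13:00.
Priya ∩ Jonas ∩ Nadia ∩ Dmitri ∩ Keanu: 08:30-11:45, 12:00-13:00.
Priya ∩ Jonas ∩ Nadia ∩ Dmitri ∩ Keanu ∩ Viktor: 08:30-11:45, 12:00-13:00.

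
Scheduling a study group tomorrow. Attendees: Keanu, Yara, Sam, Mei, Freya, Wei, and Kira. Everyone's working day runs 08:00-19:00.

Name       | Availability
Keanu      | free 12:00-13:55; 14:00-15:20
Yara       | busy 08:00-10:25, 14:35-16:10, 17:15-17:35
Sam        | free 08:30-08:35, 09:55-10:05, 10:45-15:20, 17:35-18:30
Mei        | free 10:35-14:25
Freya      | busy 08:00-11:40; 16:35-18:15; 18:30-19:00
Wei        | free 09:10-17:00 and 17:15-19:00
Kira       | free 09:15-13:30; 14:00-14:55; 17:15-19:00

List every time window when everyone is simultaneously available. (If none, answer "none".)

12:00-13:30, 14:00-14:25

Keanu free: 12:00-13:55, 14:00-15:20.
Yara free: 10:25-14:35, 16:10-17:15, 17:35-19:00 (invert busy blocks within the working day).
Sam free: 08:30-08:35, 09:55-10:05, 10:45-15:20, 17:35-18:30.
Mei free: 10:35-14:25.
Freya free: 11:40-16:35, 18:15-18:30 (invert busy blocks within the working day).
Wei free: 09:10-17:00, 17:15-19:00.
Kira free: 09:15-13:30, 14:00-14:55, 17:15-19:00.
Keanu ∩ Yara: 12:00-13:55, 14:00-14:35.
Keanu ∩ Yara ∩ Sam: 12:00-13:55, 14:00-14:35.
Keanu ∩ Yara ∩ Sam ∩ Mei: 12:00-13:55, 14:00-14:25.
Keanu ∩ Yara ∩ Sam ∩ Mei ∩ Freya: 12:00-13:55, 14:00-14:25.
Keanu ∩ Yara ∩ Sam ∩ Mei ∩ Freya ∩ Wei: 12:00-13:55, 14:00-14:25.
Keanu ∩ Yara ∩ Sam ∩ Mei ∩ Freya ∩ Wei ∩ Kira: 12:00-13:30, 14:00-14:25.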